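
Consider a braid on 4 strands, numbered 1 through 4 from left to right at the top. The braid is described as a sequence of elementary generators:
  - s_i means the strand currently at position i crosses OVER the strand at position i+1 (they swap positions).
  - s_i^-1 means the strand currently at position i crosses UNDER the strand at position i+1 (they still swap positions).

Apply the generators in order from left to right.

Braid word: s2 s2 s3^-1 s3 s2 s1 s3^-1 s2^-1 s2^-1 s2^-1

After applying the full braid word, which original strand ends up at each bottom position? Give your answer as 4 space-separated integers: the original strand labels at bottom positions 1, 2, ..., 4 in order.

Gen 1 (s2): strand 2 crosses over strand 3. Perm now: [1 3 2 4]
Gen 2 (s2): strand 3 crosses over strand 2. Perm now: [1 2 3 4]
Gen 3 (s3^-1): strand 3 crosses under strand 4. Perm now: [1 2 4 3]
Gen 4 (s3): strand 4 crosses over strand 3. Perm now: [1 2 3 4]
Gen 5 (s2): strand 2 crosses over strand 3. Perm now: [1 3 2 4]
Gen 6 (s1): strand 1 crosses over strand 3. Perm now: [3 1 2 4]
Gen 7 (s3^-1): strand 2 crosses under strand 4. Perm now: [3 1 4 2]
Gen 8 (s2^-1): strand 1 crosses under strand 4. Perm now: [3 4 1 2]
Gen 9 (s2^-1): strand 4 crosses under strand 1. Perm now: [3 1 4 2]
Gen 10 (s2^-1): strand 1 crosses under strand 4. Perm now: [3 4 1 2]

Answer: 3 4 1 2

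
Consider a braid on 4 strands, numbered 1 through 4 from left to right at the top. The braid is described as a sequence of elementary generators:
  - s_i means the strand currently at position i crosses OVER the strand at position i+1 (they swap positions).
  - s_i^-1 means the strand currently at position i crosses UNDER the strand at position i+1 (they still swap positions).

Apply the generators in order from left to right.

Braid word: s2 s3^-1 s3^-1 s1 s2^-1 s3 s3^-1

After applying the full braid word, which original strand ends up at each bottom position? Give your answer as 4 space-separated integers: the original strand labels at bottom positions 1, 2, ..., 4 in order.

Gen 1 (s2): strand 2 crosses over strand 3. Perm now: [1 3 2 4]
Gen 2 (s3^-1): strand 2 crosses under strand 4. Perm now: [1 3 4 2]
Gen 3 (s3^-1): strand 4 crosses under strand 2. Perm now: [1 3 2 4]
Gen 4 (s1): strand 1 crosses over strand 3. Perm now: [3 1 2 4]
Gen 5 (s2^-1): strand 1 crosses under strand 2. Perm now: [3 2 1 4]
Gen 6 (s3): strand 1 crosses over strand 4. Perm now: [3 2 4 1]
Gen 7 (s3^-1): strand 4 crosses under strand 1. Perm now: [3 2 1 4]

Answer: 3 2 1 4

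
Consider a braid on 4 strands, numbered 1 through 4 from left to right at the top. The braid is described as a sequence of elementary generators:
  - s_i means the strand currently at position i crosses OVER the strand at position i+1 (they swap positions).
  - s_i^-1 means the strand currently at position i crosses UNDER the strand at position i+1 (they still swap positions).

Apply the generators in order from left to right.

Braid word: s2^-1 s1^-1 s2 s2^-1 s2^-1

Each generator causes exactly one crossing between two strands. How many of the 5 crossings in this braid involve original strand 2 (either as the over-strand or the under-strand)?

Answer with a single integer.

Answer: 4

Derivation:
Gen 1: crossing 2x3. Involves strand 2? yes. Count so far: 1
Gen 2: crossing 1x3. Involves strand 2? no. Count so far: 1
Gen 3: crossing 1x2. Involves strand 2? yes. Count so far: 2
Gen 4: crossing 2x1. Involves strand 2? yes. Count so far: 3
Gen 5: crossing 1x2. Involves strand 2? yes. Count so far: 4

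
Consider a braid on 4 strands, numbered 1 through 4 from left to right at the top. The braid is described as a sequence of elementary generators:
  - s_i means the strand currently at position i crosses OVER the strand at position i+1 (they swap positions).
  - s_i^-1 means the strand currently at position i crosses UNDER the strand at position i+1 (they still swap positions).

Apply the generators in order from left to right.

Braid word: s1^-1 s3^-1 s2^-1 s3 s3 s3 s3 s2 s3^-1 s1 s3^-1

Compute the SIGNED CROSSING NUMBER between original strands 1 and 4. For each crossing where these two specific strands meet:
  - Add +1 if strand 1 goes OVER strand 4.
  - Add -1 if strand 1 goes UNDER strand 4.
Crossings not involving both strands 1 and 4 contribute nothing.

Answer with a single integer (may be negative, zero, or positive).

Answer: -2

Derivation:
Gen 1: crossing 1x2. Both 1&4? no. Sum: 0
Gen 2: crossing 3x4. Both 1&4? no. Sum: 0
Gen 3: 1 under 4. Both 1&4? yes. Contrib: -1. Sum: -1
Gen 4: crossing 1x3. Both 1&4? no. Sum: -1
Gen 5: crossing 3x1. Both 1&4? no. Sum: -1
Gen 6: crossing 1x3. Both 1&4? no. Sum: -1
Gen 7: crossing 3x1. Both 1&4? no. Sum: -1
Gen 8: 4 over 1. Both 1&4? yes. Contrib: -1. Sum: -2
Gen 9: crossing 4x3. Both 1&4? no. Sum: -2
Gen 10: crossing 2x1. Both 1&4? no. Sum: -2
Gen 11: crossing 3x4. Both 1&4? no. Sum: -2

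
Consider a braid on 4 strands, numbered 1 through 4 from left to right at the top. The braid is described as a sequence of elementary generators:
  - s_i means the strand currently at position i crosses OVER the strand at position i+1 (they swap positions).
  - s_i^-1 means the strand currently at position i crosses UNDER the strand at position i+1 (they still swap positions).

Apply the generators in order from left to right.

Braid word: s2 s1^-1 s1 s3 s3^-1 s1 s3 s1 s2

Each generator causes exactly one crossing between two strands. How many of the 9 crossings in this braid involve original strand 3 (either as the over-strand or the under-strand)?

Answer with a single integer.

Gen 1: crossing 2x3. Involves strand 3? yes. Count so far: 1
Gen 2: crossing 1x3. Involves strand 3? yes. Count so far: 2
Gen 3: crossing 3x1. Involves strand 3? yes. Count so far: 3
Gen 4: crossing 2x4. Involves strand 3? no. Count so far: 3
Gen 5: crossing 4x2. Involves strand 3? no. Count so far: 3
Gen 6: crossing 1x3. Involves strand 3? yes. Count so far: 4
Gen 7: crossing 2x4. Involves strand 3? no. Count so far: 4
Gen 8: crossing 3x1. Involves strand 3? yes. Count so far: 5
Gen 9: crossing 3x4. Involves strand 3? yes. Count so far: 6

Answer: 6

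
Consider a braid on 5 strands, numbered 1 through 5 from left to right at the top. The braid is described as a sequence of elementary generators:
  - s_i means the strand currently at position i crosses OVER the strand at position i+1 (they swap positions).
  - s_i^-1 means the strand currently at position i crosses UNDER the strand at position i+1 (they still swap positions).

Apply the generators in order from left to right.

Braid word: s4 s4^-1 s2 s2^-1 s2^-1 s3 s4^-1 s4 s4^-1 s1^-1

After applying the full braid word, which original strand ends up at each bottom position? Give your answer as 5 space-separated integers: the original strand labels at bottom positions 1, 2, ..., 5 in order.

Gen 1 (s4): strand 4 crosses over strand 5. Perm now: [1 2 3 5 4]
Gen 2 (s4^-1): strand 5 crosses under strand 4. Perm now: [1 2 3 4 5]
Gen 3 (s2): strand 2 crosses over strand 3. Perm now: [1 3 2 4 5]
Gen 4 (s2^-1): strand 3 crosses under strand 2. Perm now: [1 2 3 4 5]
Gen 5 (s2^-1): strand 2 crosses under strand 3. Perm now: [1 3 2 4 5]
Gen 6 (s3): strand 2 crosses over strand 4. Perm now: [1 3 4 2 5]
Gen 7 (s4^-1): strand 2 crosses under strand 5. Perm now: [1 3 4 5 2]
Gen 8 (s4): strand 5 crosses over strand 2. Perm now: [1 3 4 2 5]
Gen 9 (s4^-1): strand 2 crosses under strand 5. Perm now: [1 3 4 5 2]
Gen 10 (s1^-1): strand 1 crosses under strand 3. Perm now: [3 1 4 5 2]

Answer: 3 1 4 5 2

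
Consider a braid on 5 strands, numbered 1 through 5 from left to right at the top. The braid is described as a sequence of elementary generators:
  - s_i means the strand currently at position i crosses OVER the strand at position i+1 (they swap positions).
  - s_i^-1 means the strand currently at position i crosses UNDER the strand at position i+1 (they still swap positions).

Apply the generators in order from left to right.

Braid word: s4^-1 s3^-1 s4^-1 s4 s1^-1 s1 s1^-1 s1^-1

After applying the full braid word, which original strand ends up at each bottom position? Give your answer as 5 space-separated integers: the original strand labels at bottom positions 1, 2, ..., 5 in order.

Gen 1 (s4^-1): strand 4 crosses under strand 5. Perm now: [1 2 3 5 4]
Gen 2 (s3^-1): strand 3 crosses under strand 5. Perm now: [1 2 5 3 4]
Gen 3 (s4^-1): strand 3 crosses under strand 4. Perm now: [1 2 5 4 3]
Gen 4 (s4): strand 4 crosses over strand 3. Perm now: [1 2 5 3 4]
Gen 5 (s1^-1): strand 1 crosses under strand 2. Perm now: [2 1 5 3 4]
Gen 6 (s1): strand 2 crosses over strand 1. Perm now: [1 2 5 3 4]
Gen 7 (s1^-1): strand 1 crosses under strand 2. Perm now: [2 1 5 3 4]
Gen 8 (s1^-1): strand 2 crosses under strand 1. Perm now: [1 2 5 3 4]

Answer: 1 2 5 3 4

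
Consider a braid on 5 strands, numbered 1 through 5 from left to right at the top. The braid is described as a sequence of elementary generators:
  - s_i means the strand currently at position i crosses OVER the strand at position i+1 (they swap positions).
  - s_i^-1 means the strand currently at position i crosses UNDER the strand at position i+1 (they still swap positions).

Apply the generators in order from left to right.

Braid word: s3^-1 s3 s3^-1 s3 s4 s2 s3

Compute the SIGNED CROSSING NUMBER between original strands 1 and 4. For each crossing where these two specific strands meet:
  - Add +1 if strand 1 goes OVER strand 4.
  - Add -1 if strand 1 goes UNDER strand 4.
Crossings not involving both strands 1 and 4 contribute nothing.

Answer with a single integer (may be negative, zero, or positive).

Gen 1: crossing 3x4. Both 1&4? no. Sum: 0
Gen 2: crossing 4x3. Both 1&4? no. Sum: 0
Gen 3: crossing 3x4. Both 1&4? no. Sum: 0
Gen 4: crossing 4x3. Both 1&4? no. Sum: 0
Gen 5: crossing 4x5. Both 1&4? no. Sum: 0
Gen 6: crossing 2x3. Both 1&4? no. Sum: 0
Gen 7: crossing 2x5. Both 1&4? no. Sum: 0

Answer: 0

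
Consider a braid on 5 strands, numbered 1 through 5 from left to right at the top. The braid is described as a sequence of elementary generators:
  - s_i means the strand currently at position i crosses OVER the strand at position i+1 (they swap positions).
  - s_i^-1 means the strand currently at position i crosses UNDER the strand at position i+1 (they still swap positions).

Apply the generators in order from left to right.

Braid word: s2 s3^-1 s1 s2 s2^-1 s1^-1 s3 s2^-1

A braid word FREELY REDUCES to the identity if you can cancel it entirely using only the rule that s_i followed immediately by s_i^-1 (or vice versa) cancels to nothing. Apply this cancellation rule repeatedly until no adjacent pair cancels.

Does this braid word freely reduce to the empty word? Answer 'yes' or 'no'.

Answer: yes

Derivation:
Gen 1 (s2): push. Stack: [s2]
Gen 2 (s3^-1): push. Stack: [s2 s3^-1]
Gen 3 (s1): push. Stack: [s2 s3^-1 s1]
Gen 4 (s2): push. Stack: [s2 s3^-1 s1 s2]
Gen 5 (s2^-1): cancels prior s2. Stack: [s2 s3^-1 s1]
Gen 6 (s1^-1): cancels prior s1. Stack: [s2 s3^-1]
Gen 7 (s3): cancels prior s3^-1. Stack: [s2]
Gen 8 (s2^-1): cancels prior s2. Stack: []
Reduced word: (empty)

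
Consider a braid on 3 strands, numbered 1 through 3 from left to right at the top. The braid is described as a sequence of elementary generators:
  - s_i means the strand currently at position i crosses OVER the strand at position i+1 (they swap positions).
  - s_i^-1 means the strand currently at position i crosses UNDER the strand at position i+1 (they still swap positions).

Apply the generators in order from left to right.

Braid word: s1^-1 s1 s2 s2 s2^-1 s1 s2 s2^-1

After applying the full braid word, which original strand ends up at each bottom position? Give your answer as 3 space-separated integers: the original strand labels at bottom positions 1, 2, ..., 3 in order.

Gen 1 (s1^-1): strand 1 crosses under strand 2. Perm now: [2 1 3]
Gen 2 (s1): strand 2 crosses over strand 1. Perm now: [1 2 3]
Gen 3 (s2): strand 2 crosses over strand 3. Perm now: [1 3 2]
Gen 4 (s2): strand 3 crosses over strand 2. Perm now: [1 2 3]
Gen 5 (s2^-1): strand 2 crosses under strand 3. Perm now: [1 3 2]
Gen 6 (s1): strand 1 crosses over strand 3. Perm now: [3 1 2]
Gen 7 (s2): strand 1 crosses over strand 2. Perm now: [3 2 1]
Gen 8 (s2^-1): strand 2 crosses under strand 1. Perm now: [3 1 2]

Answer: 3 1 2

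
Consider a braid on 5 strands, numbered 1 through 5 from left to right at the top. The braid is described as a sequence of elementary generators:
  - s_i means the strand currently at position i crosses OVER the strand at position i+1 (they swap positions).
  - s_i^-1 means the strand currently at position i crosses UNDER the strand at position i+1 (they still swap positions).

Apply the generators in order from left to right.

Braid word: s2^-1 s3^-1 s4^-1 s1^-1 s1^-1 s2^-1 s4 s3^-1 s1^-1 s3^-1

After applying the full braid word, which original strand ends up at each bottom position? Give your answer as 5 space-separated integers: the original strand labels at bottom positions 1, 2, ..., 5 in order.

Answer: 4 1 3 2 5

Derivation:
Gen 1 (s2^-1): strand 2 crosses under strand 3. Perm now: [1 3 2 4 5]
Gen 2 (s3^-1): strand 2 crosses under strand 4. Perm now: [1 3 4 2 5]
Gen 3 (s4^-1): strand 2 crosses under strand 5. Perm now: [1 3 4 5 2]
Gen 4 (s1^-1): strand 1 crosses under strand 3. Perm now: [3 1 4 5 2]
Gen 5 (s1^-1): strand 3 crosses under strand 1. Perm now: [1 3 4 5 2]
Gen 6 (s2^-1): strand 3 crosses under strand 4. Perm now: [1 4 3 5 2]
Gen 7 (s4): strand 5 crosses over strand 2. Perm now: [1 4 3 2 5]
Gen 8 (s3^-1): strand 3 crosses under strand 2. Perm now: [1 4 2 3 5]
Gen 9 (s1^-1): strand 1 crosses under strand 4. Perm now: [4 1 2 3 5]
Gen 10 (s3^-1): strand 2 crosses under strand 3. Perm now: [4 1 3 2 5]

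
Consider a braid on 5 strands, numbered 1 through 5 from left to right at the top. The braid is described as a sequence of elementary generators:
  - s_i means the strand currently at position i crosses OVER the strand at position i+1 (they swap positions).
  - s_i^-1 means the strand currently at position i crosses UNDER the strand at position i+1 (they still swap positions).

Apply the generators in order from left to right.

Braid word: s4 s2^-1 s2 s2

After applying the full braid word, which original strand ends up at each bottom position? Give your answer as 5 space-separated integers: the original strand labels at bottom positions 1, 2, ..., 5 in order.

Gen 1 (s4): strand 4 crosses over strand 5. Perm now: [1 2 3 5 4]
Gen 2 (s2^-1): strand 2 crosses under strand 3. Perm now: [1 3 2 5 4]
Gen 3 (s2): strand 3 crosses over strand 2. Perm now: [1 2 3 5 4]
Gen 4 (s2): strand 2 crosses over strand 3. Perm now: [1 3 2 5 4]

Answer: 1 3 2 5 4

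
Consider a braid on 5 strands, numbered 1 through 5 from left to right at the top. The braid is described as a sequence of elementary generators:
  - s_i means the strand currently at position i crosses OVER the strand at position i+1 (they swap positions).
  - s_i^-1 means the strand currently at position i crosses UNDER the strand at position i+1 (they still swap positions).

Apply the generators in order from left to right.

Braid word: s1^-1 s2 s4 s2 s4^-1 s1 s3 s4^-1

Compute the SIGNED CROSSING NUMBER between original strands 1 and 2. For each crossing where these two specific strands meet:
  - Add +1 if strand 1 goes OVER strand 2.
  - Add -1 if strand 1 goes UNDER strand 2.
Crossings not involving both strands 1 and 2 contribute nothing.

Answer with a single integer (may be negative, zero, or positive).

Answer: -2

Derivation:
Gen 1: 1 under 2. Both 1&2? yes. Contrib: -1. Sum: -1
Gen 2: crossing 1x3. Both 1&2? no. Sum: -1
Gen 3: crossing 4x5. Both 1&2? no. Sum: -1
Gen 4: crossing 3x1. Both 1&2? no. Sum: -1
Gen 5: crossing 5x4. Both 1&2? no. Sum: -1
Gen 6: 2 over 1. Both 1&2? yes. Contrib: -1. Sum: -2
Gen 7: crossing 3x4. Both 1&2? no. Sum: -2
Gen 8: crossing 3x5. Both 1&2? no. Sum: -2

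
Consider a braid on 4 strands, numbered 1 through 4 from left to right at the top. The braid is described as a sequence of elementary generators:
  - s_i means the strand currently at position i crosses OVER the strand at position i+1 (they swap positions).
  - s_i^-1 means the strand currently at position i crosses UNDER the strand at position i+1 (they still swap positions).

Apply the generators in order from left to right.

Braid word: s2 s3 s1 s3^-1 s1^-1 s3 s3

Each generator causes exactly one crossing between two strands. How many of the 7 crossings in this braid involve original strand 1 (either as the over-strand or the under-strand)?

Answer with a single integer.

Answer: 2

Derivation:
Gen 1: crossing 2x3. Involves strand 1? no. Count so far: 0
Gen 2: crossing 2x4. Involves strand 1? no. Count so far: 0
Gen 3: crossing 1x3. Involves strand 1? yes. Count so far: 1
Gen 4: crossing 4x2. Involves strand 1? no. Count so far: 1
Gen 5: crossing 3x1. Involves strand 1? yes. Count so far: 2
Gen 6: crossing 2x4. Involves strand 1? no. Count so far: 2
Gen 7: crossing 4x2. Involves strand 1? no. Count so far: 2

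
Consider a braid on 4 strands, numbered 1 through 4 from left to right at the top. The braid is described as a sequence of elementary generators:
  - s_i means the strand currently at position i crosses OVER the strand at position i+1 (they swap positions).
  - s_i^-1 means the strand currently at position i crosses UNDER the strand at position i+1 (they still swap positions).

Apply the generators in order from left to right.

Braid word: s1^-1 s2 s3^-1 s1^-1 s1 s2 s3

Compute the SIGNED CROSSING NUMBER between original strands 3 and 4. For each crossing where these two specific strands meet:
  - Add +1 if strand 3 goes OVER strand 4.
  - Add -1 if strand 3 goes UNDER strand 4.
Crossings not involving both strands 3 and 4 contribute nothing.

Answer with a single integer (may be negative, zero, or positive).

Answer: 1

Derivation:
Gen 1: crossing 1x2. Both 3&4? no. Sum: 0
Gen 2: crossing 1x3. Both 3&4? no. Sum: 0
Gen 3: crossing 1x4. Both 3&4? no. Sum: 0
Gen 4: crossing 2x3. Both 3&4? no. Sum: 0
Gen 5: crossing 3x2. Both 3&4? no. Sum: 0
Gen 6: 3 over 4. Both 3&4? yes. Contrib: +1. Sum: 1
Gen 7: crossing 3x1. Both 3&4? no. Sum: 1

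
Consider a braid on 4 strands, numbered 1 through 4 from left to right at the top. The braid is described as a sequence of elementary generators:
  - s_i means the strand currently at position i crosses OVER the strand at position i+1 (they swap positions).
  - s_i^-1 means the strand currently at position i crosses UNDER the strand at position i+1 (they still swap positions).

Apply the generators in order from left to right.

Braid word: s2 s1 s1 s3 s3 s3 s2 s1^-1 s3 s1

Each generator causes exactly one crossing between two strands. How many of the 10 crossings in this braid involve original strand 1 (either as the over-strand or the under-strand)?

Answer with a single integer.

Gen 1: crossing 2x3. Involves strand 1? no. Count so far: 0
Gen 2: crossing 1x3. Involves strand 1? yes. Count so far: 1
Gen 3: crossing 3x1. Involves strand 1? yes. Count so far: 2
Gen 4: crossing 2x4. Involves strand 1? no. Count so far: 2
Gen 5: crossing 4x2. Involves strand 1? no. Count so far: 2
Gen 6: crossing 2x4. Involves strand 1? no. Count so far: 2
Gen 7: crossing 3x4. Involves strand 1? no. Count so far: 2
Gen 8: crossing 1x4. Involves strand 1? yes. Count so far: 3
Gen 9: crossing 3x2. Involves strand 1? no. Count so far: 3
Gen 10: crossing 4x1. Involves strand 1? yes. Count so far: 4

Answer: 4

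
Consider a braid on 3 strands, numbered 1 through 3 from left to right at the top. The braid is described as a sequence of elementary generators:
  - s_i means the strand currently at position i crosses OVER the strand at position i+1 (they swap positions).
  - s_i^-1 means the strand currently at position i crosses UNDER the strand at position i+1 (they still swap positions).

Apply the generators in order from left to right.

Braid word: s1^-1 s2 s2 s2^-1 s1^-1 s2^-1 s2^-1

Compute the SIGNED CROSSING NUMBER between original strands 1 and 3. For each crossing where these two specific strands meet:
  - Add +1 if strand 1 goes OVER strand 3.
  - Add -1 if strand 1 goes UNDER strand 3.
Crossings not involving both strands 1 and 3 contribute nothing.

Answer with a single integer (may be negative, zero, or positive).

Gen 1: crossing 1x2. Both 1&3? no. Sum: 0
Gen 2: 1 over 3. Both 1&3? yes. Contrib: +1. Sum: 1
Gen 3: 3 over 1. Both 1&3? yes. Contrib: -1. Sum: 0
Gen 4: 1 under 3. Both 1&3? yes. Contrib: -1. Sum: -1
Gen 5: crossing 2x3. Both 1&3? no. Sum: -1
Gen 6: crossing 2x1. Both 1&3? no. Sum: -1
Gen 7: crossing 1x2. Both 1&3? no. Sum: -1

Answer: -1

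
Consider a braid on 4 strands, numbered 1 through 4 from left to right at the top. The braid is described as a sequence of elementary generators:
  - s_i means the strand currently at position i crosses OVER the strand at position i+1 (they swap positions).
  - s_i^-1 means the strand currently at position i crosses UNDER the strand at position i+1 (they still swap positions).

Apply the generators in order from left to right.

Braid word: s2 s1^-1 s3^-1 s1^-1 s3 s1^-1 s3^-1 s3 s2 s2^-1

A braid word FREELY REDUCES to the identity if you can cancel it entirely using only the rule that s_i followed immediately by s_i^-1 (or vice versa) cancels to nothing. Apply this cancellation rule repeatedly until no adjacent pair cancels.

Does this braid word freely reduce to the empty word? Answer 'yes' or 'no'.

Gen 1 (s2): push. Stack: [s2]
Gen 2 (s1^-1): push. Stack: [s2 s1^-1]
Gen 3 (s3^-1): push. Stack: [s2 s1^-1 s3^-1]
Gen 4 (s1^-1): push. Stack: [s2 s1^-1 s3^-1 s1^-1]
Gen 5 (s3): push. Stack: [s2 s1^-1 s3^-1 s1^-1 s3]
Gen 6 (s1^-1): push. Stack: [s2 s1^-1 s3^-1 s1^-1 s3 s1^-1]
Gen 7 (s3^-1): push. Stack: [s2 s1^-1 s3^-1 s1^-1 s3 s1^-1 s3^-1]
Gen 8 (s3): cancels prior s3^-1. Stack: [s2 s1^-1 s3^-1 s1^-1 s3 s1^-1]
Gen 9 (s2): push. Stack: [s2 s1^-1 s3^-1 s1^-1 s3 s1^-1 s2]
Gen 10 (s2^-1): cancels prior s2. Stack: [s2 s1^-1 s3^-1 s1^-1 s3 s1^-1]
Reduced word: s2 s1^-1 s3^-1 s1^-1 s3 s1^-1

Answer: no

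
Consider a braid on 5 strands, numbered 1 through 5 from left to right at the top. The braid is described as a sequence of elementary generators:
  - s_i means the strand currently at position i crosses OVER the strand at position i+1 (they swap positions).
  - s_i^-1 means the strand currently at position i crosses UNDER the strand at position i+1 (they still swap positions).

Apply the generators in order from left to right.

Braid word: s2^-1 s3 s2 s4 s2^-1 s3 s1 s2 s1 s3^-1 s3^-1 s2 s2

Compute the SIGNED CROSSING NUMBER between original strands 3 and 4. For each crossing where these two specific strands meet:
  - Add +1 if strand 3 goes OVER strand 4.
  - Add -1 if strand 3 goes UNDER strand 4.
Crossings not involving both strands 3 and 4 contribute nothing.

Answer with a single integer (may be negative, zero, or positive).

Gen 1: crossing 2x3. Both 3&4? no. Sum: 0
Gen 2: crossing 2x4. Both 3&4? no. Sum: 0
Gen 3: 3 over 4. Both 3&4? yes. Contrib: +1. Sum: 1
Gen 4: crossing 2x5. Both 3&4? no. Sum: 1
Gen 5: 4 under 3. Both 3&4? yes. Contrib: +1. Sum: 2
Gen 6: crossing 4x5. Both 3&4? no. Sum: 2
Gen 7: crossing 1x3. Both 3&4? no. Sum: 2
Gen 8: crossing 1x5. Both 3&4? no. Sum: 2
Gen 9: crossing 3x5. Both 3&4? no. Sum: 2
Gen 10: crossing 1x4. Both 3&4? no. Sum: 2
Gen 11: crossing 4x1. Both 3&4? no. Sum: 2
Gen 12: crossing 3x1. Both 3&4? no. Sum: 2
Gen 13: crossing 1x3. Both 3&4? no. Sum: 2

Answer: 2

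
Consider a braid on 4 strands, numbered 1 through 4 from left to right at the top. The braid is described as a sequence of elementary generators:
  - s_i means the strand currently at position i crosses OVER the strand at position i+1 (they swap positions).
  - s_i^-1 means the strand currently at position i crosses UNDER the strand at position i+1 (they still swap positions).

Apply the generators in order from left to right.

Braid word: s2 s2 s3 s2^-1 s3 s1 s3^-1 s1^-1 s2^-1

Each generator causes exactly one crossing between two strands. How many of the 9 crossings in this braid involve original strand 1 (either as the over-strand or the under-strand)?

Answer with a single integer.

Answer: 2

Derivation:
Gen 1: crossing 2x3. Involves strand 1? no. Count so far: 0
Gen 2: crossing 3x2. Involves strand 1? no. Count so far: 0
Gen 3: crossing 3x4. Involves strand 1? no. Count so far: 0
Gen 4: crossing 2x4. Involves strand 1? no. Count so far: 0
Gen 5: crossing 2x3. Involves strand 1? no. Count so far: 0
Gen 6: crossing 1x4. Involves strand 1? yes. Count so far: 1
Gen 7: crossing 3x2. Involves strand 1? no. Count so far: 1
Gen 8: crossing 4x1. Involves strand 1? yes. Count so far: 2
Gen 9: crossing 4x2. Involves strand 1? no. Count so far: 2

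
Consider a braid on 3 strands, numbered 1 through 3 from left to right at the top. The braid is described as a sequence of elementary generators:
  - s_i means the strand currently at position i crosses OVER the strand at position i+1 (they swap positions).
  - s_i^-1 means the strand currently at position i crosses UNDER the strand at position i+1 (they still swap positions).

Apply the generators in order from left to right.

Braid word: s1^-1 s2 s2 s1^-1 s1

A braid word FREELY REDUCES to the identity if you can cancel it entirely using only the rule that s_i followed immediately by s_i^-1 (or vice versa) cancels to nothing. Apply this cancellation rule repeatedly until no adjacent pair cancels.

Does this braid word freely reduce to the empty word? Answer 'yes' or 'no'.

Answer: no

Derivation:
Gen 1 (s1^-1): push. Stack: [s1^-1]
Gen 2 (s2): push. Stack: [s1^-1 s2]
Gen 3 (s2): push. Stack: [s1^-1 s2 s2]
Gen 4 (s1^-1): push. Stack: [s1^-1 s2 s2 s1^-1]
Gen 5 (s1): cancels prior s1^-1. Stack: [s1^-1 s2 s2]
Reduced word: s1^-1 s2 s2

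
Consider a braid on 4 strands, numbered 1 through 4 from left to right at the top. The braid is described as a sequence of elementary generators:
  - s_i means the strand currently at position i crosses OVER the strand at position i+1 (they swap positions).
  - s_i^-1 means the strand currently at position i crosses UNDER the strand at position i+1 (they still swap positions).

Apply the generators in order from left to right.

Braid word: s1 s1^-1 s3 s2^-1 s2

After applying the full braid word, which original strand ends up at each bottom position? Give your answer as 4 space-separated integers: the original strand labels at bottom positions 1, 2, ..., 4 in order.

Answer: 1 2 4 3

Derivation:
Gen 1 (s1): strand 1 crosses over strand 2. Perm now: [2 1 3 4]
Gen 2 (s1^-1): strand 2 crosses under strand 1. Perm now: [1 2 3 4]
Gen 3 (s3): strand 3 crosses over strand 4. Perm now: [1 2 4 3]
Gen 4 (s2^-1): strand 2 crosses under strand 4. Perm now: [1 4 2 3]
Gen 5 (s2): strand 4 crosses over strand 2. Perm now: [1 2 4 3]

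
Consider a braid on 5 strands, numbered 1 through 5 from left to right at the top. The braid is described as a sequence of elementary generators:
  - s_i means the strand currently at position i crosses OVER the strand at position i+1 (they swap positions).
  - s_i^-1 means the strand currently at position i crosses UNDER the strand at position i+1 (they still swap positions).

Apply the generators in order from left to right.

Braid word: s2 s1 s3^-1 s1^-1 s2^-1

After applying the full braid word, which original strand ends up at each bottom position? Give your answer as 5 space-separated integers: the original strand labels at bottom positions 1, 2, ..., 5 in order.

Answer: 1 4 3 2 5

Derivation:
Gen 1 (s2): strand 2 crosses over strand 3. Perm now: [1 3 2 4 5]
Gen 2 (s1): strand 1 crosses over strand 3. Perm now: [3 1 2 4 5]
Gen 3 (s3^-1): strand 2 crosses under strand 4. Perm now: [3 1 4 2 5]
Gen 4 (s1^-1): strand 3 crosses under strand 1. Perm now: [1 3 4 2 5]
Gen 5 (s2^-1): strand 3 crosses under strand 4. Perm now: [1 4 3 2 5]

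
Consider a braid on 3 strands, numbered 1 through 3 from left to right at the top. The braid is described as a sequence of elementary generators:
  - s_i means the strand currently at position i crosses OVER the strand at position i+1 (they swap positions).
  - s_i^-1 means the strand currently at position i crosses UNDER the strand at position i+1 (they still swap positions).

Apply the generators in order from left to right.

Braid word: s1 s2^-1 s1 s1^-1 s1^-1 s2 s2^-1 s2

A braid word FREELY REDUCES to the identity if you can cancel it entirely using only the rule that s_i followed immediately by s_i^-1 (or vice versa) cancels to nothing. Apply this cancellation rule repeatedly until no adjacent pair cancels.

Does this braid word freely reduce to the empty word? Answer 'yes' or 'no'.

Answer: no

Derivation:
Gen 1 (s1): push. Stack: [s1]
Gen 2 (s2^-1): push. Stack: [s1 s2^-1]
Gen 3 (s1): push. Stack: [s1 s2^-1 s1]
Gen 4 (s1^-1): cancels prior s1. Stack: [s1 s2^-1]
Gen 5 (s1^-1): push. Stack: [s1 s2^-1 s1^-1]
Gen 6 (s2): push. Stack: [s1 s2^-1 s1^-1 s2]
Gen 7 (s2^-1): cancels prior s2. Stack: [s1 s2^-1 s1^-1]
Gen 8 (s2): push. Stack: [s1 s2^-1 s1^-1 s2]
Reduced word: s1 s2^-1 s1^-1 s2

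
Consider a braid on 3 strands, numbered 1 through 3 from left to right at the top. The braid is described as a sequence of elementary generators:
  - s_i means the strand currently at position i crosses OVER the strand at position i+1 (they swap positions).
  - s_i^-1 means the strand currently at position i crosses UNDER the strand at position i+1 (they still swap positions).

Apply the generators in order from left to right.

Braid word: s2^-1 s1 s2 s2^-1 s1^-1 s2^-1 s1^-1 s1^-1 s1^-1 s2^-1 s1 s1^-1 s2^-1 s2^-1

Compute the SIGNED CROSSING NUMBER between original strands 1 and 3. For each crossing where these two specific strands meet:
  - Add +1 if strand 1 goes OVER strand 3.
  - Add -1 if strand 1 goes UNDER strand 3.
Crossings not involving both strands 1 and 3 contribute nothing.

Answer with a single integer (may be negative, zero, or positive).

Answer: 1

Derivation:
Gen 1: crossing 2x3. Both 1&3? no. Sum: 0
Gen 2: 1 over 3. Both 1&3? yes. Contrib: +1. Sum: 1
Gen 3: crossing 1x2. Both 1&3? no. Sum: 1
Gen 4: crossing 2x1. Both 1&3? no. Sum: 1
Gen 5: 3 under 1. Both 1&3? yes. Contrib: +1. Sum: 2
Gen 6: crossing 3x2. Both 1&3? no. Sum: 2
Gen 7: crossing 1x2. Both 1&3? no. Sum: 2
Gen 8: crossing 2x1. Both 1&3? no. Sum: 2
Gen 9: crossing 1x2. Both 1&3? no. Sum: 2
Gen 10: 1 under 3. Both 1&3? yes. Contrib: -1. Sum: 1
Gen 11: crossing 2x3. Both 1&3? no. Sum: 1
Gen 12: crossing 3x2. Both 1&3? no. Sum: 1
Gen 13: 3 under 1. Both 1&3? yes. Contrib: +1. Sum: 2
Gen 14: 1 under 3. Both 1&3? yes. Contrib: -1. Sum: 1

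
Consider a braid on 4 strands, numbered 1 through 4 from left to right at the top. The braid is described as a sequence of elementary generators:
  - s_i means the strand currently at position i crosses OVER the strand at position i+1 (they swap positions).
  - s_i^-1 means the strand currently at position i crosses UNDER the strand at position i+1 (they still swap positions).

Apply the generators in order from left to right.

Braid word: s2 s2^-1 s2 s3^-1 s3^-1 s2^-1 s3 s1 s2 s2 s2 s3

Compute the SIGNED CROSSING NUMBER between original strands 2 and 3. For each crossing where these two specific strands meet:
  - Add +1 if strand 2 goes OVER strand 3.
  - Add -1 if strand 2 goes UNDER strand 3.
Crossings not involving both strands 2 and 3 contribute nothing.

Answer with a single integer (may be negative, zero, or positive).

Gen 1: 2 over 3. Both 2&3? yes. Contrib: +1. Sum: 1
Gen 2: 3 under 2. Both 2&3? yes. Contrib: +1. Sum: 2
Gen 3: 2 over 3. Both 2&3? yes. Contrib: +1. Sum: 3
Gen 4: crossing 2x4. Both 2&3? no. Sum: 3
Gen 5: crossing 4x2. Both 2&3? no. Sum: 3
Gen 6: 3 under 2. Both 2&3? yes. Contrib: +1. Sum: 4
Gen 7: crossing 3x4. Both 2&3? no. Sum: 4
Gen 8: crossing 1x2. Both 2&3? no. Sum: 4
Gen 9: crossing 1x4. Both 2&3? no. Sum: 4
Gen 10: crossing 4x1. Both 2&3? no. Sum: 4
Gen 11: crossing 1x4. Both 2&3? no. Sum: 4
Gen 12: crossing 1x3. Both 2&3? no. Sum: 4

Answer: 4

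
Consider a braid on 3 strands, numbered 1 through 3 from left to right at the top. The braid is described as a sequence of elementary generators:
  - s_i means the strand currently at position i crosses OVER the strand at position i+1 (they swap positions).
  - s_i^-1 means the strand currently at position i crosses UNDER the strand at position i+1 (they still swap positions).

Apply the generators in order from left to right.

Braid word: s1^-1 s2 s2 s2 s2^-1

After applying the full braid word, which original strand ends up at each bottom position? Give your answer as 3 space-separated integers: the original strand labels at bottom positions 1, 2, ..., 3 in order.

Answer: 2 1 3

Derivation:
Gen 1 (s1^-1): strand 1 crosses under strand 2. Perm now: [2 1 3]
Gen 2 (s2): strand 1 crosses over strand 3. Perm now: [2 3 1]
Gen 3 (s2): strand 3 crosses over strand 1. Perm now: [2 1 3]
Gen 4 (s2): strand 1 crosses over strand 3. Perm now: [2 3 1]
Gen 5 (s2^-1): strand 3 crosses under strand 1. Perm now: [2 1 3]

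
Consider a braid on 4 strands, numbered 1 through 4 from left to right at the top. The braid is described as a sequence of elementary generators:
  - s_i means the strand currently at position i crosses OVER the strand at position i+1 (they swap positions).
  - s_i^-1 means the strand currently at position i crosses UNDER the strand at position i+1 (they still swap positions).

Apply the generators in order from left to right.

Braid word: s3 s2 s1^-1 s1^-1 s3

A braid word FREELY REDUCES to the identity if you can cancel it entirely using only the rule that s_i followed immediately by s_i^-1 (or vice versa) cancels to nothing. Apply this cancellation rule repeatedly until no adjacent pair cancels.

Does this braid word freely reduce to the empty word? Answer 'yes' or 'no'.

Answer: no

Derivation:
Gen 1 (s3): push. Stack: [s3]
Gen 2 (s2): push. Stack: [s3 s2]
Gen 3 (s1^-1): push. Stack: [s3 s2 s1^-1]
Gen 4 (s1^-1): push. Stack: [s3 s2 s1^-1 s1^-1]
Gen 5 (s3): push. Stack: [s3 s2 s1^-1 s1^-1 s3]
Reduced word: s3 s2 s1^-1 s1^-1 s3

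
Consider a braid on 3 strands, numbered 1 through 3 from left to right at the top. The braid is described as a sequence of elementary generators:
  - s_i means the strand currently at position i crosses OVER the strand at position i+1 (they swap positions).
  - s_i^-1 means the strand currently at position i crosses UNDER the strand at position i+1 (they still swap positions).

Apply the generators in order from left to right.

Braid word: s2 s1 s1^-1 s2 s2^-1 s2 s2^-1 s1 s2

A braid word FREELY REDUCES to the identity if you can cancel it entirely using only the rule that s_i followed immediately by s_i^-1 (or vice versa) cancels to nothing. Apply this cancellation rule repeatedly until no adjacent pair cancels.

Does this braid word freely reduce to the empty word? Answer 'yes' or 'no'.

Answer: no

Derivation:
Gen 1 (s2): push. Stack: [s2]
Gen 2 (s1): push. Stack: [s2 s1]
Gen 3 (s1^-1): cancels prior s1. Stack: [s2]
Gen 4 (s2): push. Stack: [s2 s2]
Gen 5 (s2^-1): cancels prior s2. Stack: [s2]
Gen 6 (s2): push. Stack: [s2 s2]
Gen 7 (s2^-1): cancels prior s2. Stack: [s2]
Gen 8 (s1): push. Stack: [s2 s1]
Gen 9 (s2): push. Stack: [s2 s1 s2]
Reduced word: s2 s1 s2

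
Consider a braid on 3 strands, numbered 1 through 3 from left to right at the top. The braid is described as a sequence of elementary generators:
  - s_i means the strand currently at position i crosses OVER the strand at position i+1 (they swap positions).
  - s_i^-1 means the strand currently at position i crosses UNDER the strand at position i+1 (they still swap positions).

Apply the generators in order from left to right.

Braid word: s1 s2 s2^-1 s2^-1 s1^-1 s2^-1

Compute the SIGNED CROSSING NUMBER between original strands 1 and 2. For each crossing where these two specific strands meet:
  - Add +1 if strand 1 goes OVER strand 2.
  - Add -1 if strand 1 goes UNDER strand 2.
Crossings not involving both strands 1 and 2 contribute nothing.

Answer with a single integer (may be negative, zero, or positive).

Answer: 2

Derivation:
Gen 1: 1 over 2. Both 1&2? yes. Contrib: +1. Sum: 1
Gen 2: crossing 1x3. Both 1&2? no. Sum: 1
Gen 3: crossing 3x1. Both 1&2? no. Sum: 1
Gen 4: crossing 1x3. Both 1&2? no. Sum: 1
Gen 5: crossing 2x3. Both 1&2? no. Sum: 1
Gen 6: 2 under 1. Both 1&2? yes. Contrib: +1. Sum: 2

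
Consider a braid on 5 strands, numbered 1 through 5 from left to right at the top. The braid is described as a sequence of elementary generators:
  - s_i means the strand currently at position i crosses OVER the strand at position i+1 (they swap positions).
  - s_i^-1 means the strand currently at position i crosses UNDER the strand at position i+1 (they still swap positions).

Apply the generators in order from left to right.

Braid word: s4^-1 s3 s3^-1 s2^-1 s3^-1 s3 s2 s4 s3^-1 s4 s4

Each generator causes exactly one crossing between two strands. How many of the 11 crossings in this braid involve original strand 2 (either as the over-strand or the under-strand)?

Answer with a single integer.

Gen 1: crossing 4x5. Involves strand 2? no. Count so far: 0
Gen 2: crossing 3x5. Involves strand 2? no. Count so far: 0
Gen 3: crossing 5x3. Involves strand 2? no. Count so far: 0
Gen 4: crossing 2x3. Involves strand 2? yes. Count so far: 1
Gen 5: crossing 2x5. Involves strand 2? yes. Count so far: 2
Gen 6: crossing 5x2. Involves strand 2? yes. Count so far: 3
Gen 7: crossing 3x2. Involves strand 2? yes. Count so far: 4
Gen 8: crossing 5x4. Involves strand 2? no. Count so far: 4
Gen 9: crossing 3x4. Involves strand 2? no. Count so far: 4
Gen 10: crossing 3x5. Involves strand 2? no. Count so far: 4
Gen 11: crossing 5x3. Involves strand 2? no. Count so far: 4

Answer: 4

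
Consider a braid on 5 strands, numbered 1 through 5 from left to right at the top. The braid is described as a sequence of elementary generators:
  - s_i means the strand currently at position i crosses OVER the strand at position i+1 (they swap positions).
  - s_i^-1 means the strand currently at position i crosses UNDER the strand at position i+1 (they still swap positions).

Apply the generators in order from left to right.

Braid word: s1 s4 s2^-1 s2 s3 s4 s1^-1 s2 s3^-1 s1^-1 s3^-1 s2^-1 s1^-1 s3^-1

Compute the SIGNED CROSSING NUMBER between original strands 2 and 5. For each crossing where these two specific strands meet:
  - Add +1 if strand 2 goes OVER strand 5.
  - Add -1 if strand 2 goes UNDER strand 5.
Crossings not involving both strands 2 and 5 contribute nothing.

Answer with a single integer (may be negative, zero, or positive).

Answer: 2

Derivation:
Gen 1: crossing 1x2. Both 2&5? no. Sum: 0
Gen 2: crossing 4x5. Both 2&5? no. Sum: 0
Gen 3: crossing 1x3. Both 2&5? no. Sum: 0
Gen 4: crossing 3x1. Both 2&5? no. Sum: 0
Gen 5: crossing 3x5. Both 2&5? no. Sum: 0
Gen 6: crossing 3x4. Both 2&5? no. Sum: 0
Gen 7: crossing 2x1. Both 2&5? no. Sum: 0
Gen 8: 2 over 5. Both 2&5? yes. Contrib: +1. Sum: 1
Gen 9: crossing 2x4. Both 2&5? no. Sum: 1
Gen 10: crossing 1x5. Both 2&5? no. Sum: 1
Gen 11: crossing 4x2. Both 2&5? no. Sum: 1
Gen 12: crossing 1x2. Both 2&5? no. Sum: 1
Gen 13: 5 under 2. Both 2&5? yes. Contrib: +1. Sum: 2
Gen 14: crossing 1x4. Both 2&5? no. Sum: 2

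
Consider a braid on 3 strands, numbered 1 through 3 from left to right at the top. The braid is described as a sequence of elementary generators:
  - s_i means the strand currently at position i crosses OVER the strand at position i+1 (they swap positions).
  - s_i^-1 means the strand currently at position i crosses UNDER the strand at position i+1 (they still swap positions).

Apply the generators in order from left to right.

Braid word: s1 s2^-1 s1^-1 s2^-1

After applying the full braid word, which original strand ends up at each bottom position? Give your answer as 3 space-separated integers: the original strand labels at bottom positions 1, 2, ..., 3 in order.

Gen 1 (s1): strand 1 crosses over strand 2. Perm now: [2 1 3]
Gen 2 (s2^-1): strand 1 crosses under strand 3. Perm now: [2 3 1]
Gen 3 (s1^-1): strand 2 crosses under strand 3. Perm now: [3 2 1]
Gen 4 (s2^-1): strand 2 crosses under strand 1. Perm now: [3 1 2]

Answer: 3 1 2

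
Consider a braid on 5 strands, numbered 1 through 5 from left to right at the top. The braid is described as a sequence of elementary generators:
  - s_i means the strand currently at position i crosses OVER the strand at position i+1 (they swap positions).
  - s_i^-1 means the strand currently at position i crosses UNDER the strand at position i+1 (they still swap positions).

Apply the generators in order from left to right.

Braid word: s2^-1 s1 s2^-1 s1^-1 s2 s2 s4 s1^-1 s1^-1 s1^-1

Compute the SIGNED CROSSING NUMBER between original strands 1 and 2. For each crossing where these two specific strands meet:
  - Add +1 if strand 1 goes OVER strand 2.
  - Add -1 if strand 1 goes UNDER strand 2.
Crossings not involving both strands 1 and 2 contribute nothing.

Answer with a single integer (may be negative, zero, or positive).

Gen 1: crossing 2x3. Both 1&2? no. Sum: 0
Gen 2: crossing 1x3. Both 1&2? no. Sum: 0
Gen 3: 1 under 2. Both 1&2? yes. Contrib: -1. Sum: -1
Gen 4: crossing 3x2. Both 1&2? no. Sum: -1
Gen 5: crossing 3x1. Both 1&2? no. Sum: -1
Gen 6: crossing 1x3. Both 1&2? no. Sum: -1
Gen 7: crossing 4x5. Both 1&2? no. Sum: -1
Gen 8: crossing 2x3. Both 1&2? no. Sum: -1
Gen 9: crossing 3x2. Both 1&2? no. Sum: -1
Gen 10: crossing 2x3. Both 1&2? no. Sum: -1

Answer: -1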